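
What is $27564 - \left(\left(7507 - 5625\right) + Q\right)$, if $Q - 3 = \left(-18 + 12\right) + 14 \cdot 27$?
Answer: $25307$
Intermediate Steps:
$Q = 375$ ($Q = 3 + \left(\left(-18 + 12\right) + 14 \cdot 27\right) = 3 + \left(-6 + 378\right) = 3 + 372 = 375$)
$27564 - \left(\left(7507 - 5625\right) + Q\right) = 27564 - \left(\left(7507 - 5625\right) + 375\right) = 27564 - \left(1882 + 375\right) = 27564 - 2257 = 25307$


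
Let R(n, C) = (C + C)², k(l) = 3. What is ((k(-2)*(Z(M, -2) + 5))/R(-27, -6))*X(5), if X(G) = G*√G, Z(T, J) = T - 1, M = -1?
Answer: 5*√5/16 ≈ 0.69877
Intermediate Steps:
Z(T, J) = -1 + T
R(n, C) = 4*C² (R(n, C) = (2*C)² = 4*C²)
X(G) = G^(3/2)
((k(-2)*(Z(M, -2) + 5))/R(-27, -6))*X(5) = ((3*((-1 - 1) + 5))/((4*(-6)²)))*5^(3/2) = ((3*(-2 + 5))/((4*36)))*(5*√5) = ((3*3)/144)*(5*√5) = (9*(1/144))*(5*√5) = (5*√5)/16 = 5*√5/16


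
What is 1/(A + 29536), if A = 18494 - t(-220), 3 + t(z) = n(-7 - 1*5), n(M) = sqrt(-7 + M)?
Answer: 48033/2307169108 + I*sqrt(19)/2307169108 ≈ 2.0819e-5 + 1.8893e-9*I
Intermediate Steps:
t(z) = -3 + I*sqrt(19) (t(z) = -3 + sqrt(-7 + (-7 - 1*5)) = -3 + sqrt(-7 + (-7 - 5)) = -3 + sqrt(-7 - 12) = -3 + sqrt(-19) = -3 + I*sqrt(19))
A = 18497 - I*sqrt(19) (A = 18494 - (-3 + I*sqrt(19)) = 18494 + (3 - I*sqrt(19)) = 18497 - I*sqrt(19) ≈ 18497.0 - 4.3589*I)
1/(A + 29536) = 1/((18497 - I*sqrt(19)) + 29536) = 1/(48033 - I*sqrt(19))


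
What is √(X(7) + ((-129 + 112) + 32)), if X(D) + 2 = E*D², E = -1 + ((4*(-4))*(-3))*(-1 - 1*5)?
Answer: 6*I*√393 ≈ 118.95*I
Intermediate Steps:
E = -289 (E = -1 + (-16*(-3))*(-1 - 5) = -1 + 48*(-6) = -1 - 288 = -289)
X(D) = -2 - 289*D²
√(X(7) + ((-129 + 112) + 32)) = √((-2 - 289*7²) + ((-129 + 112) + 32)) = √((-2 - 289*49) + (-17 + 32)) = √((-2 - 14161) + 15) = √(-14163 + 15) = √(-14148) = 6*I*√393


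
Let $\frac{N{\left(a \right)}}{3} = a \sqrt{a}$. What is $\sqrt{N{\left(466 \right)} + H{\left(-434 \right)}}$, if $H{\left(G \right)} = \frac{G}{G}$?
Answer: $\sqrt{1 + 1398 \sqrt{466}} \approx 173.72$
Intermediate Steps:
$H{\left(G \right)} = 1$
$N{\left(a \right)} = 3 a^{\frac{3}{2}}$ ($N{\left(a \right)} = 3 a \sqrt{a} = 3 a^{\frac{3}{2}}$)
$\sqrt{N{\left(466 \right)} + H{\left(-434 \right)}} = \sqrt{3 \cdot 466^{\frac{3}{2}} + 1} = \sqrt{3 \cdot 466 \sqrt{466} + 1} = \sqrt{1398 \sqrt{466} + 1} = \sqrt{1 + 1398 \sqrt{466}}$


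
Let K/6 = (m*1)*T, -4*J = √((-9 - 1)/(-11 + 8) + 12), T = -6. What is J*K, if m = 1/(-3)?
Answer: -√138 ≈ -11.747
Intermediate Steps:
m = -⅓ ≈ -0.33333
J = -√138/12 (J = -√((-9 - 1)/(-11 + 8) + 12)/4 = -√(-10/(-3) + 12)/4 = -√(-10*(-⅓) + 12)/4 = -√(10/3 + 12)/4 = -√138/12 ≈ -0.97894)
K = 12 (K = 6*(-⅓*1*(-6)) = 6*(-⅓*(-6)) = 6*2 = 12)
J*K = -√138/12*12 = -√138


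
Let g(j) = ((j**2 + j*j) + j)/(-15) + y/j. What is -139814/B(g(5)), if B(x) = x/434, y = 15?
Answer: 91018914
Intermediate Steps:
g(j) = 15/j - 2*j**2/15 - j/15 (g(j) = ((j**2 + j*j) + j)/(-15) + 15/j = ((j**2 + j**2) + j)*(-1/15) + 15/j = (2*j**2 + j)*(-1/15) + 15/j = (j + 2*j**2)*(-1/15) + 15/j = (-2*j**2/15 - j/15) + 15/j = 15/j - 2*j**2/15 - j/15)
B(x) = x/434 (B(x) = x*(1/434) = x/434)
-139814/B(g(5)) = -139814*32550/(225 - 1*5**2 - 2*5**3) = -139814*32550/(225 - 1*25 - 2*125) = -139814*32550/(225 - 25 - 250) = -139814/(((1/15)*(1/5)*(-50))/434) = -139814/((1/434)*(-2/3)) = -139814/(-1/651) = -139814*(-651) = 91018914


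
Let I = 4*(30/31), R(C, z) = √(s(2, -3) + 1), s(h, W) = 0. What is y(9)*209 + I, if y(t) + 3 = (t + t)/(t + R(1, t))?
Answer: -38274/155 ≈ -246.93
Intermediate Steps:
R(C, z) = 1 (R(C, z) = √(0 + 1) = √1 = 1)
y(t) = -3 + 2*t/(1 + t) (y(t) = -3 + (t + t)/(t + 1) = -3 + (2*t)/(1 + t) = -3 + 2*t/(1 + t))
I = 120/31 (I = 4*(30*(1/31)) = 4*(30/31) = 120/31 ≈ 3.8710)
y(9)*209 + I = ((-3 - 1*9)/(1 + 9))*209 + 120/31 = ((-3 - 9)/10)*209 + 120/31 = ((⅒)*(-12))*209 + 120/31 = -6/5*209 + 120/31 = -1254/5 + 120/31 = -38274/155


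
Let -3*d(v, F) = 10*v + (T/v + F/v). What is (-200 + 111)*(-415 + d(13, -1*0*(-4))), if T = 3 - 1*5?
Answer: 1590697/39 ≈ 40787.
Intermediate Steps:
T = -2 (T = 3 - 5 = -2)
d(v, F) = -10*v/3 + 2/(3*v) - F/(3*v) (d(v, F) = -(10*v + (-2/v + F/v))/3 = -(-2/v + 10*v + F/v)/3 = -10*v/3 + 2/(3*v) - F/(3*v))
(-200 + 111)*(-415 + d(13, -1*0*(-4))) = (-200 + 111)*(-415 + (1/3)*(2 - (-1*0)*(-4) - 10*13**2)/13) = -89*(-415 + (1/3)*(1/13)*(2 - 0*(-4) - 10*169)) = -89*(-415 + (1/3)*(1/13)*(2 - 1*0 - 1690)) = -89*(-415 + (1/3)*(1/13)*(2 + 0 - 1690)) = -89*(-415 + (1/3)*(1/13)*(-1688)) = -89*(-415 - 1688/39) = -89*(-17873/39) = 1590697/39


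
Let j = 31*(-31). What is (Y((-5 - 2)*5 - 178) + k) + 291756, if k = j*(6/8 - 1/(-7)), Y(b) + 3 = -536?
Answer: 8130051/28 ≈ 2.9036e+5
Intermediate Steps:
Y(b) = -539 (Y(b) = -3 - 536 = -539)
j = -961
k = -24025/28 (k = -961*(6/8 - 1/(-7)) = -961*(6*(1/8) - 1*(-1/7)) = -961*(3/4 + 1/7) = -961*25/28 = -24025/28 ≈ -858.04)
(Y((-5 - 2)*5 - 178) + k) + 291756 = (-539 - 24025/28) + 291756 = -39117/28 + 291756 = 8130051/28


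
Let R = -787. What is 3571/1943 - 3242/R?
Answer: 9109583/1529141 ≈ 5.9573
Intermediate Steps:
3571/1943 - 3242/R = 3571/1943 - 3242/(-787) = 3571*(1/1943) - 3242*(-1/787) = 3571/1943 + 3242/787 = 9109583/1529141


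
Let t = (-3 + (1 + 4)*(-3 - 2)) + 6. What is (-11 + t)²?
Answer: 1089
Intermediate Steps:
t = -22 (t = (-3 + 5*(-5)) + 6 = (-3 - 25) + 6 = -28 + 6 = -22)
(-11 + t)² = (-11 - 22)² = (-33)² = 1089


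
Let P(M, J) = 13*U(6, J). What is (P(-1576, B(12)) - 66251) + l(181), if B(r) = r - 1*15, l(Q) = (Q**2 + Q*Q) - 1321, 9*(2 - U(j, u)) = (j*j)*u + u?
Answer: -5591/3 ≈ -1863.7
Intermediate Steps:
U(j, u) = 2 - u/9 - u*j**2/9 (U(j, u) = 2 - ((j*j)*u + u)/9 = 2 - (j**2*u + u)/9 = 2 - (u*j**2 + u)/9 = 2 - (u + u*j**2)/9 = 2 + (-u/9 - u*j**2/9) = 2 - u/9 - u*j**2/9)
l(Q) = -1321 + 2*Q**2 (l(Q) = (Q**2 + Q**2) - 1321 = 2*Q**2 - 1321 = -1321 + 2*Q**2)
B(r) = -15 + r (B(r) = r - 15 = -15 + r)
P(M, J) = 26 - 481*J/9 (P(M, J) = 13*(2 - J/9 - 1/9*J*6**2) = 13*(2 - J/9 - 1/9*J*36) = 13*(2 - J/9 - 4*J) = 13*(2 - 37*J/9) = 26 - 481*J/9)
(P(-1576, B(12)) - 66251) + l(181) = ((26 - 481*(-15 + 12)/9) - 66251) + (-1321 + 2*181**2) = ((26 - 481/9*(-3)) - 66251) + (-1321 + 2*32761) = ((26 + 481/3) - 66251) + (-1321 + 65522) = (559/3 - 66251) + 64201 = -198194/3 + 64201 = -5591/3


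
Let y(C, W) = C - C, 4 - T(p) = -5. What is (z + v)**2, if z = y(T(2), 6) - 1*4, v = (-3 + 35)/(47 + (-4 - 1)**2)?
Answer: 1024/81 ≈ 12.642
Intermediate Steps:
T(p) = 9 (T(p) = 4 - 1*(-5) = 4 + 5 = 9)
y(C, W) = 0
v = 4/9 (v = 32/(47 + (-5)**2) = 32/(47 + 25) = 32/72 = 32*(1/72) = 4/9 ≈ 0.44444)
z = -4 (z = 0 - 1*4 = 0 - 4 = -4)
(z + v)**2 = (-4 + 4/9)**2 = (-32/9)**2 = 1024/81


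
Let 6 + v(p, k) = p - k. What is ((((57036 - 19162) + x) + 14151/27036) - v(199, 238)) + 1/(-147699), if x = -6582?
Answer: 13904076692309/443687796 ≈ 31338.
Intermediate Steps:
v(p, k) = -6 + p - k (v(p, k) = -6 + (p - k) = -6 + p - k)
((((57036 - 19162) + x) + 14151/27036) - v(199, 238)) + 1/(-147699) = ((((57036 - 19162) - 6582) + 14151/27036) - (-6 + 199 - 1*238)) + 1/(-147699) = (((37874 - 6582) + 14151*(1/27036)) - (-6 + 199 - 238)) - 1/147699 = ((31292 + 4717/9012) - 1*(-45)) - 1/147699 = (282008221/9012 + 45) - 1/147699 = 282413761/9012 - 1/147699 = 13904076692309/443687796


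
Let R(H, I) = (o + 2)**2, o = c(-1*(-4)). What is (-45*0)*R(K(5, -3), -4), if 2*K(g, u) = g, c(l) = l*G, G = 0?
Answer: 0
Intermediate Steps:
c(l) = 0 (c(l) = l*0 = 0)
o = 0
K(g, u) = g/2
R(H, I) = 4 (R(H, I) = (0 + 2)**2 = 2**2 = 4)
(-45*0)*R(K(5, -3), -4) = -45*0*4 = 0*4 = 0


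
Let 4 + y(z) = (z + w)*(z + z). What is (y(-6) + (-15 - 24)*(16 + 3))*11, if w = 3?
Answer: -7799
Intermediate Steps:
y(z) = -4 + 2*z*(3 + z) (y(z) = -4 + (z + 3)*(z + z) = -4 + (3 + z)*(2*z) = -4 + 2*z*(3 + z))
(y(-6) + (-15 - 24)*(16 + 3))*11 = ((-4 + 2*(-6)**2 + 6*(-6)) + (-15 - 24)*(16 + 3))*11 = ((-4 + 2*36 - 36) - 39*19)*11 = ((-4 + 72 - 36) - 741)*11 = (32 - 741)*11 = -709*11 = -7799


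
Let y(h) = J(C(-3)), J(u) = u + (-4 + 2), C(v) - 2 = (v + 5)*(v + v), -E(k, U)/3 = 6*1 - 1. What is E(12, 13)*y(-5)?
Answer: 180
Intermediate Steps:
E(k, U) = -15 (E(k, U) = -3*(6*1 - 1) = -3*(6 - 1) = -3*5 = -15)
C(v) = 2 + 2*v*(5 + v) (C(v) = 2 + (v + 5)*(v + v) = 2 + (5 + v)*(2*v) = 2 + 2*v*(5 + v))
J(u) = -2 + u (J(u) = u - 2 = -2 + u)
y(h) = -12 (y(h) = -2 + (2 + 2*(-3)² + 10*(-3)) = -2 + (2 + 2*9 - 30) = -2 + (2 + 18 - 30) = -2 - 10 = -12)
E(12, 13)*y(-5) = -15*(-12) = 180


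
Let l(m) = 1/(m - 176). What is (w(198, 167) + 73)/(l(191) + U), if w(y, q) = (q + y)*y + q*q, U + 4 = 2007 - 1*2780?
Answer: -751740/5827 ≈ -129.01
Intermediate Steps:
l(m) = 1/(-176 + m)
U = -777 (U = -4 + (2007 - 1*2780) = -4 + (2007 - 2780) = -4 - 773 = -777)
w(y, q) = q**2 + y*(q + y) (w(y, q) = y*(q + y) + q**2 = q**2 + y*(q + y))
(w(198, 167) + 73)/(l(191) + U) = ((167**2 + 198**2 + 167*198) + 73)/(1/(-176 + 191) - 777) = ((27889 + 39204 + 33066) + 73)/(1/15 - 777) = (100159 + 73)/(1/15 - 777) = 100232/(-11654/15) = 100232*(-15/11654) = -751740/5827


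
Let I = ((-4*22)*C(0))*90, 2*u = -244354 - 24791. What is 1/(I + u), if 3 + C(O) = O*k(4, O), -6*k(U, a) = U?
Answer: -2/221625 ≈ -9.0243e-6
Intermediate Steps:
k(U, a) = -U/6
u = -269145/2 (u = (-244354 - 24791)/2 = (1/2)*(-269145) = -269145/2 ≈ -1.3457e+5)
C(O) = -3 - 2*O/3 (C(O) = -3 + O*(-1/6*4) = -3 + O*(-2/3) = -3 - 2*O/3)
I = 23760 (I = ((-4*22)*(-3 - 2/3*0))*90 = -88*(-3 + 0)*90 = -88*(-3)*90 = 264*90 = 23760)
1/(I + u) = 1/(23760 - 269145/2) = 1/(-221625/2) = -2/221625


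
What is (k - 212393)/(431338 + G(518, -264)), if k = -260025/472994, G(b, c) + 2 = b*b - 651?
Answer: -100460874667/330627062946 ≈ -0.30385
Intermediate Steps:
G(b, c) = -653 + b² (G(b, c) = -2 + (b*b - 651) = -2 + (b² - 651) = -2 + (-651 + b²) = -653 + b²)
k = -260025/472994 (k = -260025*1/472994 = -260025/472994 ≈ -0.54974)
(k - 212393)/(431338 + G(518, -264)) = (-260025/472994 - 212393)/(431338 + (-653 + 518²)) = -100460874667/(472994*(431338 + (-653 + 268324))) = -100460874667/(472994*(431338 + 267671)) = -100460874667/472994/699009 = -100460874667/472994*1/699009 = -100460874667/330627062946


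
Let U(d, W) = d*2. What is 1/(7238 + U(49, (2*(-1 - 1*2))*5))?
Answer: 1/7336 ≈ 0.00013631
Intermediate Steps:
U(d, W) = 2*d
1/(7238 + U(49, (2*(-1 - 1*2))*5)) = 1/(7238 + 2*49) = 1/(7238 + 98) = 1/7336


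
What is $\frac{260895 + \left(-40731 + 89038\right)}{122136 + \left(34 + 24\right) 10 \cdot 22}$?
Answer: $\frac{154601}{67448} \approx 2.2922$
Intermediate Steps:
$\frac{260895 + \left(-40731 + 89038\right)}{122136 + \left(34 + 24\right) 10 \cdot 22} = \frac{260895 + 48307}{122136 + 58 \cdot 10 \cdot 22} = \frac{309202}{122136 + 580 \cdot 22} = \frac{309202}{122136 + 12760} = \frac{309202}{134896} = 309202 \cdot \frac{1}{134896} = \frac{154601}{67448}$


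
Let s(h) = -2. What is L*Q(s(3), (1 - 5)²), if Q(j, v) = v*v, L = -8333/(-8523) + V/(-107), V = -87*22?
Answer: 4404391168/911961 ≈ 4829.6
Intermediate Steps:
V = -1914
L = 17204653/911961 (L = -8333/(-8523) - 1914/(-107) = -8333*(-1/8523) - 1914*(-1/107) = 8333/8523 + 1914/107 = 17204653/911961 ≈ 18.866)
Q(j, v) = v²
L*Q(s(3), (1 - 5)²) = 17204653*((1 - 5)²)²/911961 = 17204653*((-4)²)²/911961 = (17204653/911961)*16² = (17204653/911961)*256 = 4404391168/911961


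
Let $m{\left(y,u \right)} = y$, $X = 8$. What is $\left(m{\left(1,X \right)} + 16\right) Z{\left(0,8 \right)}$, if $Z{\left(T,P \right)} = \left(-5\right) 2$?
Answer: $-170$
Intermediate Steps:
$Z{\left(T,P \right)} = -10$
$\left(m{\left(1,X \right)} + 16\right) Z{\left(0,8 \right)} = \left(1 + 16\right) \left(-10\right) = 17 \left(-10\right) = -170$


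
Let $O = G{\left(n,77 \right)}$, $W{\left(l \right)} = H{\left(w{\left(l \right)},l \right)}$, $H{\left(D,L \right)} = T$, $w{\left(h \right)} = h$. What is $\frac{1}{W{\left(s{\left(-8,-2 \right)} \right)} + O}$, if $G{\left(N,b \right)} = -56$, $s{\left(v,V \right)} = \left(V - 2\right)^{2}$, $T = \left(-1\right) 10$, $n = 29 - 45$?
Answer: $- \frac{1}{66} \approx -0.015152$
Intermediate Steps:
$n = -16$
$T = -10$
$s{\left(v,V \right)} = \left(-2 + V\right)^{2}$
$H{\left(D,L \right)} = -10$
$W{\left(l \right)} = -10$
$O = -56$
$\frac{1}{W{\left(s{\left(-8,-2 \right)} \right)} + O} = \frac{1}{-10 - 56} = \frac{1}{-66} = - \frac{1}{66}$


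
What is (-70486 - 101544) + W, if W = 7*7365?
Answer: -120475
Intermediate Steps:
W = 51555
(-70486 - 101544) + W = (-70486 - 101544) + 51555 = -172030 + 51555 = -120475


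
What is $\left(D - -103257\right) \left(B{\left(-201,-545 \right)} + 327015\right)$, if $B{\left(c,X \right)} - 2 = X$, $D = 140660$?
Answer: $79632070824$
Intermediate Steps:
$B{\left(c,X \right)} = 2 + X$
$\left(D - -103257\right) \left(B{\left(-201,-545 \right)} + 327015\right) = \left(140660 - -103257\right) \left(\left(2 - 545\right) + 327015\right) = \left(140660 + 103257\right) \left(-543 + 327015\right) = 243917 \cdot 326472 = 79632070824$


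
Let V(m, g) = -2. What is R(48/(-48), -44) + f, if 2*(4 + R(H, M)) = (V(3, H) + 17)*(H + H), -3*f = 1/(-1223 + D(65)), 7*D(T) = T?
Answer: -484265/25488 ≈ -19.000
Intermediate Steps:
D(T) = T/7
f = 7/25488 (f = -1/(3*(-1223 + (⅐)*65)) = -1/(3*(-1223 + 65/7)) = -1/(3*(-8496/7)) = -⅓*(-7/8496) = 7/25488 ≈ 0.00027464)
R(H, M) = -4 + 15*H (R(H, M) = -4 + ((-2 + 17)*(H + H))/2 = -4 + (15*(2*H))/2 = -4 + (30*H)/2 = -4 + 15*H)
R(48/(-48), -44) + f = (-4 + 15*(48/(-48))) + 7/25488 = (-4 + 15*(48*(-1/48))) + 7/25488 = (-4 + 15*(-1)) + 7/25488 = (-4 - 15) + 7/25488 = -19 + 7/25488 = -484265/25488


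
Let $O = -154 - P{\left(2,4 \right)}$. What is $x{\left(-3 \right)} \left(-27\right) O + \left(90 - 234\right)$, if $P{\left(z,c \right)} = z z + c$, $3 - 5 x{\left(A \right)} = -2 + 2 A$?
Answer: $\frac{47394}{5} \approx 9478.8$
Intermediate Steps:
$x{\left(A \right)} = 1 - \frac{2 A}{5}$ ($x{\left(A \right)} = \frac{3}{5} - \frac{-2 + 2 A}{5} = \frac{3}{5} - \left(- \frac{2}{5} + \frac{2 A}{5}\right) = 1 - \frac{2 A}{5}$)
$P{\left(z,c \right)} = c + z^{2}$ ($P{\left(z,c \right)} = z^{2} + c = c + z^{2}$)
$O = -162$ ($O = -154 - \left(4 + 2^{2}\right) = -154 - \left(4 + 4\right) = -154 - 8 = -162$)
$x{\left(-3 \right)} \left(-27\right) O + \left(90 - 234\right) = \left(1 - - \frac{6}{5}\right) \left(-27\right) \left(-162\right) + \left(90 - 234\right) = \left(1 + \frac{6}{5}\right) \left(-27\right) \left(-162\right) - 144 = \frac{11}{5} \left(-27\right) \left(-162\right) - 144 = \left(- \frac{297}{5}\right) \left(-162\right) - 144 = \frac{48114}{5} - 144 = \frac{47394}{5}$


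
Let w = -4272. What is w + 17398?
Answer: 13126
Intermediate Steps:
w + 17398 = -4272 + 17398 = 13126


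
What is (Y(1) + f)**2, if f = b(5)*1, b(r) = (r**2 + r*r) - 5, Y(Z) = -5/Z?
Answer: 1600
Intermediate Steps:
b(r) = -5 + 2*r**2 (b(r) = (r**2 + r**2) - 5 = 2*r**2 - 5 = -5 + 2*r**2)
f = 45 (f = (-5 + 2*5**2)*1 = (-5 + 2*25)*1 = (-5 + 50)*1 = 45*1 = 45)
(Y(1) + f)**2 = (-5/1 + 45)**2 = (-5*1 + 45)**2 = (-5 + 45)**2 = 40**2 = 1600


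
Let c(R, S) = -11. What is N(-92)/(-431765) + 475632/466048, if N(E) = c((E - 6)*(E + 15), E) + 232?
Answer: 12828640867/12576450920 ≈ 1.0201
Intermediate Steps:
N(E) = 221 (N(E) = -11 + 232 = 221)
N(-92)/(-431765) + 475632/466048 = 221/(-431765) + 475632/466048 = 221*(-1/431765) + 475632*(1/466048) = -221/431765 + 29727/29128 = 12828640867/12576450920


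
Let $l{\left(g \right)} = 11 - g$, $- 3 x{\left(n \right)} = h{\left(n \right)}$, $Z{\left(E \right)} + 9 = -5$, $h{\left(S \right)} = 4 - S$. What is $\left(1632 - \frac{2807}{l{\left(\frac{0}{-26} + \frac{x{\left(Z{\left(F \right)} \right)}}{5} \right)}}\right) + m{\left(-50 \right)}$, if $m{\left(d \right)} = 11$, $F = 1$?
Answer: $\frac{86188}{61} \approx 1412.9$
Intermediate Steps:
$Z{\left(E \right)} = -14$ ($Z{\left(E \right)} = -9 - 5 = -14$)
$x{\left(n \right)} = - \frac{4}{3} + \frac{n}{3}$ ($x{\left(n \right)} = - \frac{4 - n}{3} = - \frac{4}{3} + \frac{n}{3}$)
$\left(1632 - \frac{2807}{l{\left(\frac{0}{-26} + \frac{x{\left(Z{\left(F \right)} \right)}}{5} \right)}}\right) + m{\left(-50 \right)} = \left(1632 - \frac{2807}{11 - \left(\frac{0}{-26} + \frac{- \frac{4}{3} + \frac{1}{3} \left(-14\right)}{5}\right)}\right) + 11 = \left(1632 - \frac{2807}{11 - \left(0 \left(- \frac{1}{26}\right) + \left(- \frac{4}{3} - \frac{14}{3}\right) \frac{1}{5}\right)}\right) + 11 = \left(1632 - \frac{2807}{11 - \left(0 - \frac{6}{5}\right)}\right) + 11 = \left(1632 - \frac{2807}{11 - - \frac{6}{5}}\right) + 11 = \left(1632 - \frac{2807}{11 + \frac{6}{5}}\right) + 11 = \left(1632 - \frac{2807}{\frac{61}{5}}\right) + 11 = \left(1632 - \frac{14035}{61}\right) + 11 = \frac{85517}{61} + 11 = \frac{86188}{61}$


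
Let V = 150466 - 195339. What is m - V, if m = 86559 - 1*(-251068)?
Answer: 382500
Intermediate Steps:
V = -44873
m = 337627 (m = 86559 + 251068 = 337627)
m - V = 337627 - 1*(-44873) = 337627 + 44873 = 382500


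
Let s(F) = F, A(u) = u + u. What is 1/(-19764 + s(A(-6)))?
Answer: -1/19776 ≈ -5.0566e-5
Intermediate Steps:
A(u) = 2*u
1/(-19764 + s(A(-6))) = 1/(-19764 + 2*(-6)) = 1/(-19764 - 12) = 1/(-19776) = -1/19776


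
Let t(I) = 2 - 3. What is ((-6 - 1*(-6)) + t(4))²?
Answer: 1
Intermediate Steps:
t(I) = -1
((-6 - 1*(-6)) + t(4))² = ((-6 - 1*(-6)) - 1)² = ((-6 + 6) - 1)² = (0 - 1)² = (-1)² = 1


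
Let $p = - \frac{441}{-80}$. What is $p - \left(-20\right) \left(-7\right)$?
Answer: $- \frac{10759}{80} \approx -134.49$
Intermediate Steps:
$p = \frac{441}{80}$ ($p = \left(-441\right) \left(- \frac{1}{80}\right) = \frac{441}{80} \approx 5.5125$)
$p - \left(-20\right) \left(-7\right) = \frac{441}{80} - \left(-20\right) \left(-7\right) = \frac{441}{80} - 140 = - \frac{10759}{80}$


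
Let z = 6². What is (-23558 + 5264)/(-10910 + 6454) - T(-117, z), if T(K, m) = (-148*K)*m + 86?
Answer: -1389064189/2228 ≈ -6.2346e+5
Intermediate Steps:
z = 36
T(K, m) = 86 - 148*K*m (T(K, m) = -148*K*m + 86 = 86 - 148*K*m)
(-23558 + 5264)/(-10910 + 6454) - T(-117, z) = (-23558 + 5264)/(-10910 + 6454) - (86 - 148*(-117)*36) = -18294/(-4456) - (86 + 623376) = -18294*(-1/4456) - 1*623462 = 9147/2228 - 623462 = -1389064189/2228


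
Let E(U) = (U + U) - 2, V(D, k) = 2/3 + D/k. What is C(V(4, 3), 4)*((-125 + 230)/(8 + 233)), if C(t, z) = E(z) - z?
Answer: 210/241 ≈ 0.87137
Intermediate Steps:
V(D, k) = 2/3 + D/k (V(D, k) = 2*(1/3) + D/k = 2/3 + D/k)
E(U) = -2 + 2*U (E(U) = 2*U - 2 = -2 + 2*U)
C(t, z) = -2 + z (C(t, z) = (-2 + 2*z) - z = -2 + z)
C(V(4, 3), 4)*((-125 + 230)/(8 + 233)) = (-2 + 4)*((-125 + 230)/(8 + 233)) = 2*(105/241) = 210/241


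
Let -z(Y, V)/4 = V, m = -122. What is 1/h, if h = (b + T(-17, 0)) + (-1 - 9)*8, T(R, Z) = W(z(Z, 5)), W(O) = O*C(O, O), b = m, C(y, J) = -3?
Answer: -1/142 ≈ -0.0070423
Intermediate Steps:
z(Y, V) = -4*V
b = -122
W(O) = -3*O (W(O) = O*(-3) = -3*O)
T(R, Z) = 60 (T(R, Z) = -(-12)*5 = -3*(-20) = 60)
h = -142 (h = (-122 + 60) + (-1 - 9)*8 = -62 - 10*8 = -62 - 80 = -142)
1/h = 1/(-142) = -1/142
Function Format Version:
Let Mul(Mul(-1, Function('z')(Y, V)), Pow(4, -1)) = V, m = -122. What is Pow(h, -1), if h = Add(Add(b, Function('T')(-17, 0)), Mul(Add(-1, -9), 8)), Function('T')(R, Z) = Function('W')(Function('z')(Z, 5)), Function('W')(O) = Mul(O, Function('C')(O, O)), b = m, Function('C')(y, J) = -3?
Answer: Rational(-1, 142) ≈ -0.0070423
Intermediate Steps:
Function('z')(Y, V) = Mul(-4, V)
b = -122
Function('W')(O) = Mul(-3, O) (Function('W')(O) = Mul(O, -3) = Mul(-3, O))
Function('T')(R, Z) = 60 (Function('T')(R, Z) = Mul(-3, Mul(-4, 5)) = Mul(-3, -20) = 60)
h = -142 (h = Add(Add(-122, 60), Mul(Add(-1, -9), 8)) = Add(-62, Mul(-10, 8)) = Add(-62, -80) = -142)
Pow(h, -1) = Pow(-142, -1) = Rational(-1, 142)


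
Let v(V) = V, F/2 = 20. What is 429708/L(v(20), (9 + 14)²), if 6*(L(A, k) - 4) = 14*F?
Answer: 322281/73 ≈ 4414.8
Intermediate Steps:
F = 40 (F = 2*20 = 40)
L(A, k) = 292/3 (L(A, k) = 4 + (14*40)/6 = 4 + (⅙)*560 = 4 + 280/3 = 292/3)
429708/L(v(20), (9 + 14)²) = 429708/(292/3) = 429708*(3/292) = 322281/73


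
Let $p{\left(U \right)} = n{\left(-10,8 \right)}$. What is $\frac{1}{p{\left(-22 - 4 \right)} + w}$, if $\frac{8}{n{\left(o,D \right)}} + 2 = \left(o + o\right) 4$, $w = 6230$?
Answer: $\frac{41}{255426} \approx 0.00016052$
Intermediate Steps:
$n{\left(o,D \right)} = \frac{8}{-2 + 8 o}$ ($n{\left(o,D \right)} = \frac{8}{-2 + \left(o + o\right) 4} = \frac{8}{-2 + 2 o 4} = \frac{8}{-2 + 8 o}$)
$p{\left(U \right)} = - \frac{4}{41}$ ($p{\left(U \right)} = \frac{4}{-1 + 4 \left(-10\right)} = \frac{4}{-1 - 40} = \frac{4}{-41} = 4 \left(- \frac{1}{41}\right) = - \frac{4}{41}$)
$\frac{1}{p{\left(-22 - 4 \right)} + w} = \frac{1}{- \frac{4}{41} + 6230} = \frac{1}{\frac{255426}{41}} = \frac{41}{255426}$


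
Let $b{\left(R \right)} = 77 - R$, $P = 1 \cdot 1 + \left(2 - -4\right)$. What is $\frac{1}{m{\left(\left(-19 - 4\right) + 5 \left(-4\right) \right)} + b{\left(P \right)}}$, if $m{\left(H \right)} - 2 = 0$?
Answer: $\frac{1}{72} \approx 0.013889$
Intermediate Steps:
$P = 7$ ($P = 1 + \left(2 + 4\right) = 1 + 6 = 7$)
$m{\left(H \right)} = 2$ ($m{\left(H \right)} = 2 + 0 = 2$)
$\frac{1}{m{\left(\left(-19 - 4\right) + 5 \left(-4\right) \right)} + b{\left(P \right)}} = \frac{1}{2 + \left(77 - 7\right)} = \frac{1}{2 + 70} = \frac{1}{72}$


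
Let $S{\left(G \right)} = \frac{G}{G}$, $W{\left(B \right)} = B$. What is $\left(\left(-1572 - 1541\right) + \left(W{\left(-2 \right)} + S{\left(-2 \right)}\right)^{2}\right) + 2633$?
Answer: $-479$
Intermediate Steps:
$S{\left(G \right)} = 1$
$\left(\left(-1572 - 1541\right) + \left(W{\left(-2 \right)} + S{\left(-2 \right)}\right)^{2}\right) + 2633 = \left(\left(-1572 - 1541\right) + \left(-2 + 1\right)^{2}\right) + 2633 = \left(\left(-1572 - 1541\right) + \left(-1\right)^{2}\right) + 2633 = \left(-3113 + 1\right) + 2633 = -3112 + 2633 = -479$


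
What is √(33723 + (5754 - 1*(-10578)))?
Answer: √50055 ≈ 223.73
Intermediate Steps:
√(33723 + (5754 - 1*(-10578))) = √(33723 + (5754 + 10578)) = √(33723 + 16332) = √50055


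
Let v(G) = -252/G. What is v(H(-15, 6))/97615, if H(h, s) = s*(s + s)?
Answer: -1/27890 ≈ -3.5855e-5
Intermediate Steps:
H(h, s) = 2*s² (H(h, s) = s*(2*s) = 2*s²)
v(H(-15, 6))/97615 = -252/(2*6²)/97615 = -252/(2*36)*(1/97615) = -252/72*(1/97615) = -252*1/72*(1/97615) = -7/2*1/97615 = -1/27890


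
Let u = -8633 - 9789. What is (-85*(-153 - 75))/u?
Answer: -9690/9211 ≈ -1.0520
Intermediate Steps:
u = -18422
(-85*(-153 - 75))/u = -85*(-153 - 75)/(-18422) = -85*(-228)*(-1/18422) = 19380*(-1/18422) = -9690/9211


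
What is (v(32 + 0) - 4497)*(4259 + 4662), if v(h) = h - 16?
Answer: -39975001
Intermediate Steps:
v(h) = -16 + h
(v(32 + 0) - 4497)*(4259 + 4662) = ((-16 + (32 + 0)) - 4497)*(4259 + 4662) = ((-16 + 32) - 4497)*8921 = (16 - 4497)*8921 = -4481*8921 = -39975001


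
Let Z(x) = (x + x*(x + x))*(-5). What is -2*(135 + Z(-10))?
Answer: 1630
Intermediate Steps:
Z(x) = -10*x**2 - 5*x (Z(x) = (x + x*(2*x))*(-5) = (x + 2*x**2)*(-5) = -10*x**2 - 5*x)
-2*(135 + Z(-10)) = -2*(135 - 5*(-10)*(1 + 2*(-10))) = -2*(135 - 5*(-10)*(1 - 20)) = -2*(135 - 5*(-10)*(-19)) = -2*(135 - 950) = -2*(-815) = 1630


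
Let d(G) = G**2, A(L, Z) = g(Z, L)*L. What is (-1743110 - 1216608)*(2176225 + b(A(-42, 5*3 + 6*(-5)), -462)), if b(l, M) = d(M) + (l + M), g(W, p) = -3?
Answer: -7071751888094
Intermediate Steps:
A(L, Z) = -3*L
b(l, M) = M + l + M**2 (b(l, M) = M**2 + (l + M) = M**2 + (M + l) = M + l + M**2)
(-1743110 - 1216608)*(2176225 + b(A(-42, 5*3 + 6*(-5)), -462)) = (-1743110 - 1216608)*(2176225 + (-462 - 3*(-42) + (-462)**2)) = -2959718*(2176225 + (-462 + 126 + 213444)) = -2959718*(2176225 + 213108) = -2959718*2389333 = -7071751888094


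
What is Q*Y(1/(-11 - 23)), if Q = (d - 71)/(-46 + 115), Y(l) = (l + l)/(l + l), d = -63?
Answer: -134/69 ≈ -1.9420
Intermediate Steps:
Y(l) = 1 (Y(l) = (2*l)/((2*l)) = (2*l)*(1/(2*l)) = 1)
Q = -134/69 (Q = (-63 - 71)/(-46 + 115) = -134/69 ≈ -1.9420)
Q*Y(1/(-11 - 23)) = -134/69*1 = -134/69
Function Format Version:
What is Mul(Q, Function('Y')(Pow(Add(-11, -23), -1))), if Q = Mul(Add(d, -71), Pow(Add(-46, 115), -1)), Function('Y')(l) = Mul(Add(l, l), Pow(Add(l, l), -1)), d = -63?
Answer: Rational(-134, 69) ≈ -1.9420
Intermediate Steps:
Function('Y')(l) = 1 (Function('Y')(l) = Mul(Mul(2, l), Pow(Mul(2, l), -1)) = Mul(Mul(2, l), Mul(Rational(1, 2), Pow(l, -1))) = 1)
Q = Rational(-134, 69) (Q = Mul(Add(-63, -71), Pow(Add(-46, 115), -1)) = Mul(-134, Pow(69, -1)) = Mul(-134, Rational(1, 69)) = Rational(-134, 69) ≈ -1.9420)
Mul(Q, Function('Y')(Pow(Add(-11, -23), -1))) = Mul(Rational(-134, 69), 1) = Rational(-134, 69)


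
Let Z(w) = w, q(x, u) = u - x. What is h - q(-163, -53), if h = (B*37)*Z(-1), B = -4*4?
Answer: 482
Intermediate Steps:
B = -16
h = 592 (h = -16*37*(-1) = -592*(-1) = 592)
h - q(-163, -53) = 592 - (-53 - 1*(-163)) = 592 - (-53 + 163) = 592 - 1*110 = 592 - 110 = 482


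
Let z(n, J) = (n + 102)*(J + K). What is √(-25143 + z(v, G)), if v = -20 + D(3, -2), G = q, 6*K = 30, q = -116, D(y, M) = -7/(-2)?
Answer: I*√138534/2 ≈ 186.1*I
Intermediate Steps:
D(y, M) = 7/2 (D(y, M) = -7*(-½) = 7/2)
K = 5 (K = (⅙)*30 = 5)
G = -116
v = -33/2 (v = -20 + 7/2 = -33/2 ≈ -16.500)
z(n, J) = (5 + J)*(102 + n) (z(n, J) = (n + 102)*(J + 5) = (102 + n)*(5 + J) = (5 + J)*(102 + n))
√(-25143 + z(v, G)) = √(-25143 + (510 + 5*(-33/2) + 102*(-116) - 116*(-33/2))) = √(-25143 + (510 - 165/2 - 11832 + 1914)) = √(-25143 - 18981/2) = √(-69267/2) = I*√138534/2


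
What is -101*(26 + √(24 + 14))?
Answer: -2626 - 101*√38 ≈ -3248.6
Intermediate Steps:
-101*(26 + √(24 + 14)) = -101*(26 + √38) = -2626 - 101*√38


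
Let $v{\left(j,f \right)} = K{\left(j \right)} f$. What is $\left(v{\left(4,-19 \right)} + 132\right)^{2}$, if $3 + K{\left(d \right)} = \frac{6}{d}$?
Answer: $\frac{103041}{4} \approx 25760.0$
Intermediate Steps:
$K{\left(d \right)} = -3 + \frac{6}{d}$
$v{\left(j,f \right)} = f \left(-3 + \frac{6}{j}\right)$ ($v{\left(j,f \right)} = \left(-3 + \frac{6}{j}\right) f = f \left(-3 + \frac{6}{j}\right)$)
$\left(v{\left(4,-19 \right)} + 132\right)^{2} = \left(3 \left(-19\right) \frac{1}{4} \left(2 - 4\right) + 132\right)^{2} = \left(3 \left(-19\right) \frac{1}{4} \left(-2\right) + 132\right)^{2} = \left(\frac{57}{2} + 132\right)^{2} = \left(\frac{321}{2}\right)^{2} = \frac{103041}{4}$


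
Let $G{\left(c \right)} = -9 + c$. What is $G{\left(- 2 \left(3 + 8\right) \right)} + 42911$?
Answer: $42880$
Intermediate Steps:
$G{\left(- 2 \left(3 + 8\right) \right)} + 42911 = \left(-9 - 2 \left(3 + 8\right)\right) + 42911 = \left(-9 - 22\right) + 42911 = -31 + 42911 = 42880$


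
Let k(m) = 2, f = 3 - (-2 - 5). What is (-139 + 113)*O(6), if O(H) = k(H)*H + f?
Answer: -572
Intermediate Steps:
f = 10 (f = 3 - 1*(-7) = 3 + 7 = 10)
O(H) = 10 + 2*H (O(H) = 2*H + 10 = 10 + 2*H)
(-139 + 113)*O(6) = (-139 + 113)*(10 + 2*6) = -26*(10 + 12) = -26*22 = -572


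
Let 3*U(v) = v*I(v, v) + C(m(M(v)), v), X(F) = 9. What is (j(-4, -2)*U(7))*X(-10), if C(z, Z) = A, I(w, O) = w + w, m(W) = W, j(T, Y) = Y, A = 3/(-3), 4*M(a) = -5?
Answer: -582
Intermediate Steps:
M(a) = -5/4 (M(a) = (¼)*(-5) = -5/4)
A = -1 (A = 3*(-⅓) = -1)
I(w, O) = 2*w
C(z, Z) = -1
U(v) = -⅓ + 2*v²/3 (U(v) = (v*(2*v) - 1)/3 = (2*v² - 1)/3 = (-1 + 2*v²)/3 = -⅓ + 2*v²/3)
(j(-4, -2)*U(7))*X(-10) = -2*(-⅓ + (⅔)*7²)*9 = -2*(-⅓ + (⅔)*49)*9 = -2*(-⅓ + 98/3)*9 = -2*97/3*9 = -194/3*9 = -582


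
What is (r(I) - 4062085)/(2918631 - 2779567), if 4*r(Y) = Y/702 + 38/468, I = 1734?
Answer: -1267370321/43387968 ≈ -29.210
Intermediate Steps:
r(Y) = 19/936 + Y/2808 (r(Y) = (Y/702 + 38/468)/4 = (Y*(1/702) + 38*(1/468))/4 = (Y/702 + 19/234)/4 = (19/234 + Y/702)/4 = 19/936 + Y/2808)
(r(I) - 4062085)/(2918631 - 2779567) = ((19/936 + (1/2808)*1734) - 4062085)/(2918631 - 2779567) = ((19/936 + 289/468) - 4062085)/139064 = (199/312 - 4062085)*(1/139064) = -1267370321/312*1/139064 = -1267370321/43387968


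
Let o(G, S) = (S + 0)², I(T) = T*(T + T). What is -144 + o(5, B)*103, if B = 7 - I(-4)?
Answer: 64231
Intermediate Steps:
I(T) = 2*T² (I(T) = T*(2*T) = 2*T²)
B = -25 (B = 7 - 2*(-4)² = 7 - 2*16 = 7 - 1*32 = 7 - 32 = -25)
o(G, S) = S²
-144 + o(5, B)*103 = -144 + (-25)²*103 = -144 + 625*103 = -144 + 64375 = 64231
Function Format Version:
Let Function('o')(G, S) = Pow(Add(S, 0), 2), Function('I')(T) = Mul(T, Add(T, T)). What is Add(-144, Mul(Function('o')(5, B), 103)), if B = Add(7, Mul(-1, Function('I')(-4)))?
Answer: 64231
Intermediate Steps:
Function('I')(T) = Mul(2, Pow(T, 2)) (Function('I')(T) = Mul(T, Mul(2, T)) = Mul(2, Pow(T, 2)))
B = -25 (B = Add(7, Mul(-1, Mul(2, Pow(-4, 2)))) = Add(7, Mul(-1, Mul(2, 16))) = Add(7, Mul(-1, 32)) = Add(7, -32) = -25)
Function('o')(G, S) = Pow(S, 2)
Add(-144, Mul(Function('o')(5, B), 103)) = Add(-144, Mul(Pow(-25, 2), 103)) = Add(-144, Mul(625, 103)) = Add(-144, 64375) = 64231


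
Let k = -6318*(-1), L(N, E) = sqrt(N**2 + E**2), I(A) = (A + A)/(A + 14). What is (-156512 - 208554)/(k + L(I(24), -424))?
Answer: -208160450667/3586295513 + 13872508*sqrt(1014058)/3586295513 ≈ -54.148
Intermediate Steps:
I(A) = 2*A/(14 + A) (I(A) = (2*A)/(14 + A) = 2*A/(14 + A))
L(N, E) = sqrt(E**2 + N**2)
k = 6318
(-156512 - 208554)/(k + L(I(24), -424)) = (-156512 - 208554)/(6318 + sqrt((-424)**2 + (2*24/(14 + 24))**2)) = -365066/(6318 + sqrt(179776 + (2*24/38)**2)) = -365066/(6318 + sqrt(179776 + (2*24*(1/38))**2)) = -365066/(6318 + sqrt(179776 + (24/19)**2)) = -365066/(6318 + sqrt(179776 + 576/361)) = -365066/(6318 + sqrt(64899712/361)) = -365066/(6318 + 8*sqrt(1014058)/19)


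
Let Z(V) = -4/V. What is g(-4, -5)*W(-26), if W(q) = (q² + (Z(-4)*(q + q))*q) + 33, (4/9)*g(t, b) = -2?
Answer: -18549/2 ≈ -9274.5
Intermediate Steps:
g(t, b) = -9/2 (g(t, b) = (9/4)*(-2) = -9/2)
W(q) = 33 + 3*q² (W(q) = (q² + ((-4/(-4))*(q + q))*q) + 33 = (q² + ((-4*(-¼))*(2*q))*q) + 33 = (q² + (1*(2*q))*q) + 33 = (q² + (2*q)*q) + 33 = (q² + 2*q²) + 33 = 3*q² + 33 = 33 + 3*q²)
g(-4, -5)*W(-26) = -9*(33 + 3*(-26)²)/2 = -9*(33 + 3*676)/2 = -9*(33 + 2028)/2 = -9/2*2061 = -18549/2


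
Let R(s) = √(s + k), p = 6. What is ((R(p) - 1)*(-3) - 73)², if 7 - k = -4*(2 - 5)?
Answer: 5329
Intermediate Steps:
k = -5 (k = 7 - (-4)*(2 - 5) = 7 - (-4)*(-3) = 7 - 1*12 = 7 - 12 = -5)
R(s) = √(-5 + s) (R(s) = √(s - 5) = √(-5 + s))
((R(p) - 1)*(-3) - 73)² = ((√(-5 + 6) - 1)*(-3) - 73)² = ((√1 - 1)*(-3) - 73)² = ((1 - 1)*(-3) - 73)² = (0*(-3) - 73)² = (0 - 73)² = (-73)² = 5329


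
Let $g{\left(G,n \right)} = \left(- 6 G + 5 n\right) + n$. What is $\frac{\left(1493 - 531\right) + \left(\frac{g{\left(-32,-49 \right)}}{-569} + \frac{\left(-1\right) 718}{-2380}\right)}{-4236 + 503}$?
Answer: $- \frac{651705471}{2527651630} \approx -0.25783$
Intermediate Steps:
$g{\left(G,n \right)} = - 6 G + 6 n$
$\frac{\left(1493 - 531\right) + \left(\frac{g{\left(-32,-49 \right)}}{-569} + \frac{\left(-1\right) 718}{-2380}\right)}{-4236 + 503} = \frac{\left(1493 - 531\right) + \left(\frac{\left(-6\right) \left(-32\right) + 6 \left(-49\right)}{-569} + \frac{\left(-1\right) 718}{-2380}\right)}{-4236 + 503} = \frac{962 + \left(\left(192 - 294\right) \left(- \frac{1}{569}\right) - - \frac{359}{1190}\right)}{-3733} = \left(962 + \left(\left(-102\right) \left(- \frac{1}{569}\right) + \frac{359}{1190}\right)\right) \left(- \frac{1}{3733}\right) = \left(962 + \left(\frac{102}{569} + \frac{359}{1190}\right)\right) \left(- \frac{1}{3733}\right) = \left(962 + \frac{325651}{677110}\right) \left(- \frac{1}{3733}\right) = \frac{651705471}{677110} \left(- \frac{1}{3733}\right) = - \frac{651705471}{2527651630}$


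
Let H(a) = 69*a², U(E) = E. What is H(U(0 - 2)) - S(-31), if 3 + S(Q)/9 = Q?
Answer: 582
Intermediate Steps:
S(Q) = -27 + 9*Q
H(U(0 - 2)) - S(-31) = 69*(0 - 2)² - (-27 + 9*(-31)) = 69*(-2)² - (-27 - 279) = 69*4 - 1*(-306) = 276 + 306 = 582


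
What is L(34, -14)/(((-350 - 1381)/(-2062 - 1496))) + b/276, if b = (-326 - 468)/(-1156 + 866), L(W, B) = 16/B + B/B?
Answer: -45860237/161640780 ≈ -0.28372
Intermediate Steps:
L(W, B) = 1 + 16/B (L(W, B) = 16/B + 1 = 1 + 16/B)
b = 397/145 (b = -794/(-290) = -794*(-1/290) = 397/145 ≈ 2.7379)
L(34, -14)/(((-350 - 1381)/(-2062 - 1496))) + b/276 = ((16 - 14)/(-14))/(((-350 - 1381)/(-2062 - 1496))) + (397/145)/276 = (-1/14*2)/((-1731/(-3558))) + (397/145)*(1/276) = -1/(7*((-1731*(-1/3558)))) + 397/40020 = -1/(7*577/1186) + 397/40020 = -1/7*1186/577 + 397/40020 = -1186/4039 + 397/40020 = -45860237/161640780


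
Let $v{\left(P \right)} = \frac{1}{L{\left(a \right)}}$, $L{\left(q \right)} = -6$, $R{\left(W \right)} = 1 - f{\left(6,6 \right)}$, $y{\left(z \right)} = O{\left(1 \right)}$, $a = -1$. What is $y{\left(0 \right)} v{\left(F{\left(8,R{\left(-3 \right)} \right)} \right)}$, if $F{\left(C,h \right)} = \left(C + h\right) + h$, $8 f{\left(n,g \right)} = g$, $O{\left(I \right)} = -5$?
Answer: $\frac{5}{6} \approx 0.83333$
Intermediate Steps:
$f{\left(n,g \right)} = \frac{g}{8}$
$y{\left(z \right)} = -5$
$R{\left(W \right)} = \frac{1}{4}$ ($R{\left(W \right)} = 1 - \frac{1}{8} \cdot 6 = 1 - \frac{3}{4} = \frac{1}{4}$)
$F{\left(C,h \right)} = C + 2 h$
$v{\left(P \right)} = - \frac{1}{6}$ ($v{\left(P \right)} = \frac{1}{-6} = - \frac{1}{6}$)
$y{\left(0 \right)} v{\left(F{\left(8,R{\left(-3 \right)} \right)} \right)} = \left(-5\right) \left(- \frac{1}{6}\right) = \frac{5}{6}$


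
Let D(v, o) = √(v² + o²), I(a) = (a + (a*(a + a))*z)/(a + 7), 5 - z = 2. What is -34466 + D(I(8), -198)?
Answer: -34466 + 2*√2243641/15 ≈ -34266.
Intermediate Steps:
z = 3 (z = 5 - 1*2 = 5 - 2 = 3)
I(a) = (a + 6*a²)/(7 + a) (I(a) = (a + (a*(a + a))*3)/(a + 7) = (a + (a*(2*a))*3)/(7 + a) = (a + (2*a²)*3)/(7 + a) = (a + 6*a²)/(7 + a))
D(v, o) = √(o² + v²)
-34466 + D(I(8), -198) = -34466 + √((-198)² + (8*(1 + 6*8)/(7 + 8))²) = -34466 + √(39204 + (8*(1 + 48)/15)²) = -34466 + √(39204 + (8*(1/15)*49)²) = -34466 + √(39204 + (392/15)²) = -34466 + √(39204 + 153664/225) = -34466 + √(8974564/225) = -34466 + 2*√2243641/15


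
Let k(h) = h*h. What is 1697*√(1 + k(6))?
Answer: 1697*√37 ≈ 10322.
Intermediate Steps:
k(h) = h²
1697*√(1 + k(6)) = 1697*√(1 + 6²) = 1697*√(1 + 36) = 1697*√37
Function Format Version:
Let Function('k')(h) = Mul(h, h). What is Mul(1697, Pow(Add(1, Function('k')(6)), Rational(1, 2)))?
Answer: Mul(1697, Pow(37, Rational(1, 2))) ≈ 10322.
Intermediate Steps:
Function('k')(h) = Pow(h, 2)
Mul(1697, Pow(Add(1, Function('k')(6)), Rational(1, 2))) = Mul(1697, Pow(Add(1, Pow(6, 2)), Rational(1, 2))) = Mul(1697, Pow(Add(1, 36), Rational(1, 2))) = Mul(1697, Pow(37, Rational(1, 2)))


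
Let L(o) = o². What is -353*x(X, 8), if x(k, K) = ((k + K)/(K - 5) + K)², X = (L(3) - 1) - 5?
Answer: -432425/9 ≈ -48047.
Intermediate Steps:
X = 3 (X = (3² - 1) - 5 = (9 - 1) - 5 = 8 - 5 = 3)
x(k, K) = (K + (K + k)/(-5 + K))² (x(k, K) = ((K + k)/(-5 + K) + K)² = (K + (K + k)/(-5 + K))²)
-353*x(X, 8) = -353*(3 + 8² - 4*8)²/(-5 + 8)² = -353*(3 + 64 - 32)²/3² = -353*35²/9 = -353*1225/9 = -432425/9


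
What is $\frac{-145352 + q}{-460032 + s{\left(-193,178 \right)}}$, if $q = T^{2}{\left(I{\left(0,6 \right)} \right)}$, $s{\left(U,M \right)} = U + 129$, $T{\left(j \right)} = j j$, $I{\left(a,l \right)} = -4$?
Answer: $\frac{2591}{8216} \approx 0.31536$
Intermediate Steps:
$T{\left(j \right)} = j^{2}$
$s{\left(U,M \right)} = 129 + U$
$q = 256$ ($q = \left(\left(-4\right)^{2}\right)^{2} = 16^{2} = 256$)
$\frac{-145352 + q}{-460032 + s{\left(-193,178 \right)}} = \frac{-145352 + 256}{-460032 + \left(129 - 193\right)} = - \frac{145096}{-460032 - 64} = - \frac{145096}{-460096} = \left(-145096\right) \left(- \frac{1}{460096}\right) = \frac{2591}{8216}$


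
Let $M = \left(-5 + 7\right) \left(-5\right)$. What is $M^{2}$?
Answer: $100$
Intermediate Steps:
$M = -10$ ($M = 2 \left(-5\right) = -10$)
$M^{2} = \left(-10\right)^{2} = 100$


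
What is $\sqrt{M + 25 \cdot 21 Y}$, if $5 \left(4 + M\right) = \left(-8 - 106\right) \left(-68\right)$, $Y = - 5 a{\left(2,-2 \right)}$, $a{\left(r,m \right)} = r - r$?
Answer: $\frac{2 \sqrt{9665}}{5} \approx 39.324$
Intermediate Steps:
$a{\left(r,m \right)} = 0$
$Y = 0$ ($Y = \left(-5\right) 0 = 0$)
$M = \frac{7732}{5}$ ($M = -4 + \frac{\left(-8 - 106\right) \left(-68\right)}{5} = -4 + \frac{\left(-114\right) \left(-68\right)}{5} = -4 + \frac{1}{5} \cdot 7752 = -4 + \frac{7752}{5} = \frac{7732}{5} \approx 1546.4$)
$\sqrt{M + 25 \cdot 21 Y} = \sqrt{\frac{7732}{5} + 25 \cdot 21 \cdot 0} = \sqrt{\frac{7732}{5} + 525 \cdot 0} = \sqrt{\frac{7732}{5} + 0} = \sqrt{\frac{7732}{5}} = \frac{2 \sqrt{9665}}{5}$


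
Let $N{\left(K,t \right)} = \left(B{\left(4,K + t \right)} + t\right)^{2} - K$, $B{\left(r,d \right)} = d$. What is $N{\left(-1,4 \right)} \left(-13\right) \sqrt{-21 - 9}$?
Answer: $- 650 i \sqrt{30} \approx - 3560.2 i$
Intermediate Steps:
$N{\left(K,t \right)} = \left(K + 2 t\right)^{2} - K$ ($N{\left(K,t \right)} = \left(\left(K + t\right) + t\right)^{2} - K = \left(K + 2 t\right)^{2} - K$)
$N{\left(-1,4 \right)} \left(-13\right) \sqrt{-21 - 9} = \left(\left(-1 + 2 \cdot 4\right)^{2} - -1\right) \left(-13\right) \sqrt{-21 - 9} = \left(\left(-1 + 8\right)^{2} + 1\right) \left(-13\right) \sqrt{-30} = \left(7^{2} + 1\right) \left(-13\right) i \sqrt{30} = \left(49 + 1\right) \left(-13\right) i \sqrt{30} = 50 \left(-13\right) i \sqrt{30} = - 650 i \sqrt{30}$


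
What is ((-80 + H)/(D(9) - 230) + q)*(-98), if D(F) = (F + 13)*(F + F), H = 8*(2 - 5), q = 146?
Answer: -1182468/83 ≈ -14247.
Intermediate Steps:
H = -24 (H = 8*(-3) = -24)
D(F) = 2*F*(13 + F) (D(F) = (13 + F)*(2*F) = 2*F*(13 + F))
((-80 + H)/(D(9) - 230) + q)*(-98) = ((-80 - 24)/(2*9*(13 + 9) - 230) + 146)*(-98) = (-104/(2*9*22 - 230) + 146)*(-98) = (-104/(396 - 230) + 146)*(-98) = (-104/166 + 146)*(-98) = (-104*1/166 + 146)*(-98) = (-52/83 + 146)*(-98) = (12066/83)*(-98) = -1182468/83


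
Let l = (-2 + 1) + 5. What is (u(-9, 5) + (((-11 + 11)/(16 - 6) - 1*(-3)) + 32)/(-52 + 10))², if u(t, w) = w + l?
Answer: 2401/36 ≈ 66.694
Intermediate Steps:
l = 4 (l = -1 + 5 = 4)
u(t, w) = 4 + w (u(t, w) = w + 4 = 4 + w)
(u(-9, 5) + (((-11 + 11)/(16 - 6) - 1*(-3)) + 32)/(-52 + 10))² = ((4 + 5) + (((-11 + 11)/(16 - 6) - 1*(-3)) + 32)/(-52 + 10))² = (9 + ((0/10 + 3) + 32)/(-42))² = (9 + ((0*(⅒) + 3) + 32)*(-1/42))² = (9 + ((0 + 3) + 32)*(-1/42))² = (9 + (3 + 32)*(-1/42))² = (9 + 35*(-1/42))² = (9 - ⅚)² = (49/6)² = 2401/36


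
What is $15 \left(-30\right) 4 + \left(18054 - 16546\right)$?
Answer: $-292$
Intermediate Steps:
$15 \left(-30\right) 4 + \left(18054 - 16546\right) = \left(-450\right) 4 + \left(18054 - 16546\right) = -1800 + 1508 = -292$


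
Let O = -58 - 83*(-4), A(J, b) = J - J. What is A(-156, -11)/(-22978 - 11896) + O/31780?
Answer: 137/15890 ≈ 0.0086218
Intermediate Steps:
A(J, b) = 0
O = 274 (O = -58 + 332 = 274)
A(-156, -11)/(-22978 - 11896) + O/31780 = 0/(-22978 - 11896) + 274/31780 = 0/(-34874) + 274*(1/31780) = 0*(-1/34874) + 137/15890 = 0 + 137/15890 = 137/15890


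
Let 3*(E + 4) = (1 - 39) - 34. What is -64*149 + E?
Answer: -9564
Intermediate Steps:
E = -28 (E = -4 + ((1 - 39) - 34)/3 = -4 + (-38 - 34)/3 = -4 + (1/3)*(-72) = -4 - 24 = -28)
-64*149 + E = -64*149 - 28 = -9536 - 28 = -9564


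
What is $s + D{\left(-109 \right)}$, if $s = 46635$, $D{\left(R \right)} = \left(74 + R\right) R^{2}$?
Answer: $-369200$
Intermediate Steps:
$D{\left(R \right)} = R^{2} \left(74 + R\right)$
$s + D{\left(-109 \right)} = 46635 + \left(-109\right)^{2} \left(74 - 109\right) = 46635 + 11881 \left(-35\right) = 46635 - 415835 = -369200$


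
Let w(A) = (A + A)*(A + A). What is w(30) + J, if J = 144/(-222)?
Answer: 133176/37 ≈ 3599.4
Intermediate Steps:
w(A) = 4*A**2 (w(A) = (2*A)*(2*A) = 4*A**2)
J = -24/37 (J = -1/222*144 = -24/37 ≈ -0.64865)
w(30) + J = 4*30**2 - 24/37 = 4*900 - 24/37 = 3600 - 24/37 = 133176/37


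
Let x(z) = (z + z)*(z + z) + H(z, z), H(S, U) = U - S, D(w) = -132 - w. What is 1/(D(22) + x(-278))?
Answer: 1/308982 ≈ 3.2364e-6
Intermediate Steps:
x(z) = 4*z**2 (x(z) = (z + z)*(z + z) + (z - z) = (2*z)*(2*z) + 0 = 4*z**2 + 0 = 4*z**2)
1/(D(22) + x(-278)) = 1/((-132 - 1*22) + 4*(-278)**2) = 1/((-132 - 22) + 4*77284) = 1/(-154 + 309136) = 1/308982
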